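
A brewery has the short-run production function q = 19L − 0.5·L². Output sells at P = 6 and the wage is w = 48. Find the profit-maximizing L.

L* = 11

The marginal product of L is MP_L = 19 − L.
A price-taking firm hires until the value of the marginal product equals the wage: P·MP_L = w, so 6·(19 − L) = 48.
Then 19 − L = 8, giving L = 11.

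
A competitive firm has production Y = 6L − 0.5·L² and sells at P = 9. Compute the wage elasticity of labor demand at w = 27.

From P·MP_L = w with MP_L = 6 − L, labor demand is L(w) = 6 − w/9.
dL/dw = −1/(9) = -1/9.
At w = 27, L = 3, so ε = (dL/dw)·(w/L) = (-1/9)·(27/3) = -1.

ε = -1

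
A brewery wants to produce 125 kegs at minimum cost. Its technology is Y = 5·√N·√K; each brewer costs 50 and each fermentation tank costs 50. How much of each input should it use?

N* = 25, K* = 25

Cost minimization requires the marginal rate of technical substitution to equal the input-price ratio: MP_N/MP_K = w/r.
Here MP_N/MP_K = (1/2)·(K/N)/(1/2) = (K/N). Setting this equal to 50/50 = 1 gives K = N.
Substituting into Y = 125: 5·N^(1/2)·(N)^(1/2) = 125.
Solving, N = 25 and K = 25.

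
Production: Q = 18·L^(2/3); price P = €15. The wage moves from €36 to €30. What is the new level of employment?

From P·MP_L = w with MP_L = 12·L^(-1/3), the labor demand is L(w) = (180/w)^(3).
At w = 36: L = 125. At w = 30: L = 216.

L* = 216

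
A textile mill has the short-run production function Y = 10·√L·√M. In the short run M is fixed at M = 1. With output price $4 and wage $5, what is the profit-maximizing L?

L* = 16

With M = 1, MP_L = (1/2)·10·L^(-1/2)·1^(1/2) = 5·L^(-1/2).
Profit maximization for a price taker requires P·MP_L = w: 4·5·L^(-1/2) = 5.
So L^(-1/2) = 0.25, which gives L = 16.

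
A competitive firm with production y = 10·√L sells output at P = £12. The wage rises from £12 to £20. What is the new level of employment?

From P·MP_L = w with MP_L = 5·L^(-1/2), the labor demand is L(w) = (60/w)^(2).
At w = 12: L = 25. At w = 20: L = 9.

L* = 9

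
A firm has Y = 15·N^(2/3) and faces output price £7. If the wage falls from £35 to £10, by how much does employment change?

ΔN = 335

From P·MP_N = w with MP_N = 10·N^(-1/3), the labor demand is N(w) = (70/w)^(3).
At w = 35: N = 8. At w = 10: N = 343.
ΔN = 343 − 8 = 335.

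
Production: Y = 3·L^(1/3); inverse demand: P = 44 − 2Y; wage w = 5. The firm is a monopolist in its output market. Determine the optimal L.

L* = 8

Marginal revenue from the inverse demand is MR = 44 − 4Y.
The marginal product is MP_L = L^(-2/3).
A monopolist hires until marginal revenue product equals the wage: MR·MP_L = w.
At L, Y = 3·L^(1/3). Substituting and solving: (44 − 12·L^(1/3))·L^(-2/3) = 5 gives L = 8.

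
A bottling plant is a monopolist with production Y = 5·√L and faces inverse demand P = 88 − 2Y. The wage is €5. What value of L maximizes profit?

L* = 16

Marginal revenue from the inverse demand is MR = 88 − 4Y.
The marginal product is MP_L = 2.5·L^(-1/2).
A monopolist hires until marginal revenue product equals the wage: MR·MP_L = w.
At L, Y = 5·√L. Substituting and solving: (88 − 20·√L)·2.5·L^(-1/2) = 5 gives L = 16.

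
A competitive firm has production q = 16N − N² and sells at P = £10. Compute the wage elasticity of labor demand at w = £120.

ε = -3

From P·MP_N = w with MP_N = 16 − 2N, labor demand is N(w) = (16 − w/10)/2.
dN/dw = −1/(20) = -0.05.
At w = 120, N = 2, so ε = (dN/dw)·(w/N) = (-0.05)·(120/2) = -3.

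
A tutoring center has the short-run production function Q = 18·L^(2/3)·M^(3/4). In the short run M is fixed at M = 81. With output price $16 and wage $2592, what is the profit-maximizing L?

With M = 81, MP_L = (2/3)·18·L^(-1/3)·81^(3/4) = 324·L^(-1/3).
Profit maximization for a price taker requires P·MP_L = w: 16·324·L^(-1/3) = 2592.
So L^(-1/3) = 0.5, which gives L = 8.

L* = 8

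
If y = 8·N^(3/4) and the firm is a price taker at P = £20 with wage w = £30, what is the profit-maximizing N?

MP_N = (3/4)·8·N^(-1/4) = 6·N^(-1/4).
Profit maximization for a price taker requires P·MP_N = w: 20·6·N^(-1/4) = 30.
So N^(-1/4) = 0.25, which gives N = 256.

N* = 256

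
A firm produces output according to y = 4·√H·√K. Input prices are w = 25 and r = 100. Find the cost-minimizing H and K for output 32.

Cost minimization requires the marginal rate of technical substitution to equal the input-price ratio: MP_H/MP_K = w/r.
Here MP_H/MP_K = (1/2)·(K/H)/(1/2) = (K/H). Setting this equal to 25/100 = 0.25 gives K = 0.25H.
Substituting into y = 32: 4·H^(1/2)·(0.25H)^(1/2) = 32.
Solving, H = 16 and K = 4.

H* = 16, K* = 4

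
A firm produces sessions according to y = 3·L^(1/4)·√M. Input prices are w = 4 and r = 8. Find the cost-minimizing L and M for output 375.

L* = 625, M* = 625

Cost minimization requires the marginal rate of technical substitution to equal the input-price ratio: MP_L/MP_M = w/r.
Here MP_L/MP_M = (1/4)·(M/L)/(1/2) = 0.5·(M/L). Setting this equal to 4/8 = 0.5 gives M = L.
Substituting into y = 375: 3·L^(1/4)·(L)^(1/2) = 375.
Solving, L = 625 and M = 625.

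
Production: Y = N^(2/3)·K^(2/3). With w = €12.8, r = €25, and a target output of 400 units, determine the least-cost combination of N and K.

N* = 125, K* = 64

Cost minimization requires the marginal rate of technical substitution to equal the input-price ratio: MP_N/MP_K = w/r.
Here MP_N/MP_K = (2/3)·(K/N)/(2/3) = (K/N). Setting this equal to 12.8/25 = 0.512 gives K = 0.512N.
Substituting into Y = 400: N^(2/3)·(0.512N)^(2/3) = 400.
Solving, N = 125 and K = 64.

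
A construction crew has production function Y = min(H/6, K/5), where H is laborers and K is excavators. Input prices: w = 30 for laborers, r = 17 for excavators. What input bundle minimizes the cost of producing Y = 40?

With a fixed-proportions technology, the cost-minimizing bundle uses no slack in either input: H/6 = K/5 = Y.
So H = 6·40 = 240 and K = 5·40 = 200.

H* = 240, K* = 200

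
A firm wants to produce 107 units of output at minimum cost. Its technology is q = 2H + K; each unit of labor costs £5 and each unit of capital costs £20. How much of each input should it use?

H* = 53.5, K* = 0

The inputs are perfect substitutes, so the firm uses whichever has the lower cost per unit of output.
Cost per unit of output via H is 2.5; via K it is 20. H is cheaper.
Producing q = 107 with H alone: H = 53.5, K = 0.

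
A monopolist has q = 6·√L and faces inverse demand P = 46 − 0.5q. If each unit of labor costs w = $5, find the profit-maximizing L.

L* = 36

Marginal revenue from the inverse demand is MR = 46 − q.
The marginal product is MP_L = 3·L^(-1/2).
A monopolist hires until marginal revenue product equals the wage: MR·MP_L = w.
At L, q = 6·√L. Substituting and solving: (46 − 6·√L)·3·L^(-1/2) = 5 gives L = 36.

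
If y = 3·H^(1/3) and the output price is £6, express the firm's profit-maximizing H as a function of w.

H(w) = (6/w)^(3/2)

MP_H = (1/3)·3·H^(-2/3) = H^(-2/3).
Setting P·MP_H = w: 6·H^(-2/3) = w.
Solving for H: H^(-2/3) = w/6, so H = (6/w)^(3/2).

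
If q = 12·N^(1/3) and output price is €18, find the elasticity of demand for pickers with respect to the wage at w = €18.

MP_N = (1/3)·12·N^(-2/3), so P·MP_N = w gives 72·N^(-2/3) = w.
Solving, N(w) = (72/w)^(3/2). This is a constant-elasticity form: N ∝ w^(−3/2), so ε = −3/2.

ε = -1.5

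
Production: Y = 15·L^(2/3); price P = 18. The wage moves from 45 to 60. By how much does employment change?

From P·MP_L = w with MP_L = 10·L^(-1/3), the labor demand is L(w) = (180/w)^(3).
At w = 45: L = 64. At w = 60: L = 27.
ΔL = 27 − 64 = -37.

ΔL = -37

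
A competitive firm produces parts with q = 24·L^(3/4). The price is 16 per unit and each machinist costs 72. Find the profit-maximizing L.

L* = 256

MP_L = (3/4)·24·L^(-1/4) = 18·L^(-1/4).
Profit maximization for a price taker requires P·MP_L = w: 16·18·L^(-1/4) = 72.
So L^(-1/4) = 0.25, which gives L = 256.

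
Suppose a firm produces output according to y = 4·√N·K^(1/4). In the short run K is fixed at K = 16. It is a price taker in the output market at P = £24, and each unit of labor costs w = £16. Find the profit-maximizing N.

N* = 36

With K = 16, MP_N = (1/2)·4·N^(-1/2)·16^(1/4) = 4·N^(-1/2).
Profit maximization for a price taker requires P·MP_N = w: 24·4·N^(-1/2) = 16.
So N^(-1/2) = 1/6, which gives N = 36.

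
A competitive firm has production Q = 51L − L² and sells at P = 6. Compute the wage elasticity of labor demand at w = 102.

From P·MP_L = w with MP_L = 51 − 2L, labor demand is L(w) = (51 − w/6)/2.
dL/dw = −1/(12) = -1/12.
At w = 102, L = 17, so ε = (dL/dw)·(w/L) = (-1/12)·(102/17) = -0.5.

ε = -0.5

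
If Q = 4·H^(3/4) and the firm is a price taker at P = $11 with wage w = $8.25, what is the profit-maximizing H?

MP_H = (3/4)·4·H^(-1/4) = 3·H^(-1/4).
Profit maximization for a price taker requires P·MP_H = w: 11·3·H^(-1/4) = 8.25.
So H^(-1/4) = 0.25, which gives H = 256.

H* = 256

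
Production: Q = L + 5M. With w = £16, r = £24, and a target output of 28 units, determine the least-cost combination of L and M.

L* = 0, M* = 5.6

The inputs are perfect substitutes, so the firm uses whichever has the lower cost per unit of output.
Cost per unit of output via L is 16; via M it is 4.8. M is cheaper.
Producing Q = 28 with M alone: L = 0, M = 5.6.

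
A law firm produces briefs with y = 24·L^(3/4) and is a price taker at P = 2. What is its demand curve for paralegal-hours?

L(w) = 1679616/w^(4)

MP_L = (3/4)·24·L^(-1/4) = 18·L^(-1/4).
Setting P·MP_L = w: 36·L^(-1/4) = w.
Solving for L: L^(-1/4) = w/36, so L = (36/w)^(4).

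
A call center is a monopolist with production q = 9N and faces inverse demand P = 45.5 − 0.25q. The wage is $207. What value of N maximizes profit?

N* = 5

Marginal revenue from the inverse demand is MR = 45.5 − 0.5q.
The marginal product is MP_N = 9.
A monopolist hires until marginal revenue product equals the wage: MR·MP_N = w.
(45.5 − 4.5N)·9 = 207, so N = 5.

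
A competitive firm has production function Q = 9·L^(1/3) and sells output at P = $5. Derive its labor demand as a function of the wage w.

L(w) = (15/w)^(3/2)

MP_L = (1/3)·9·L^(-2/3) = 3·L^(-2/3).
Setting P·MP_L = w: 15·L^(-2/3) = w.
Solving for L: L^(-2/3) = w/15, so L = (15/w)^(3/2).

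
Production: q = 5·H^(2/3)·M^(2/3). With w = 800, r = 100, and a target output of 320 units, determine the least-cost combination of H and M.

Cost minimization requires the marginal rate of technical substitution to equal the input-price ratio: MP_H/MP_M = w/r.
Here MP_H/MP_M = (2/3)·(M/H)/(2/3) = (M/H). Setting this equal to 800/100 = 8 gives M = 8H.
Substituting into q = 320: 5·H^(2/3)·(8H)^(2/3) = 320.
Solving, H = 8 and M = 64.

H* = 8, M* = 64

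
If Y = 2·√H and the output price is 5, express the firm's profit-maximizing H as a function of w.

H(w) = 25/w²

MP_H = (1/2)·2·H^(-1/2) = H^(-1/2).
Setting P·MP_H = w: 5·H^(-1/2) = w.
Solving for H: H^(-1/2) = w/5, so H = (5/w)^(2).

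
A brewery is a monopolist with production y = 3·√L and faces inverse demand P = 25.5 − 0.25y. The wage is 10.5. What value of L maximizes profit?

L* = 9

Marginal revenue from the inverse demand is MR = 25.5 − 0.5y.
The marginal product is MP_L = 1.5·L^(-1/2).
A monopolist hires until marginal revenue product equals the wage: MR·MP_L = w.
At L, y = 3·√L. Substituting and solving: (25.5 − 1.5·√L)·1.5·L^(-1/2) = 10.5 gives L = 9.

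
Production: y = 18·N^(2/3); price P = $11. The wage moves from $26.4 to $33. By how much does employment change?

ΔN = -61

From P·MP_N = w with MP_N = 12·N^(-1/3), the labor demand is N(w) = (132/w)^(3).
At w = 26.4: N = 125. At w = 33: N = 64.
ΔN = 64 − 125 = -61.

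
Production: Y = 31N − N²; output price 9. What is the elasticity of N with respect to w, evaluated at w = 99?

From P·MP_N = w with MP_N = 31 − 2N, labor demand is N(w) = (31 − w/9)/2.
dN/dw = −1/(18) = -1/18.
At w = 99, N = 10, so ε = (dN/dw)·(w/N) = (-1/18)·(99/10) = -0.55.

ε = -0.55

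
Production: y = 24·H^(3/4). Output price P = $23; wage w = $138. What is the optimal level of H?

MP_H = (3/4)·24·H^(-1/4) = 18·H^(-1/4).
Profit maximization for a price taker requires P·MP_H = w: 23·18·H^(-1/4) = 138.
So H^(-1/4) = 1/3, which gives H = 81.

H* = 81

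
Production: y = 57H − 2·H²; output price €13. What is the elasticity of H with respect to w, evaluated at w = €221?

From P·MP_H = w with MP_H = 57 − 4H, labor demand is H(w) = (57 − w/13)/4.
dH/dw = −1/(52) = -1/52.
At w = 221, H = 10, so ε = (dH/dw)·(w/H) = (-1/52)·(221/10) = -0.425.

ε = -0.425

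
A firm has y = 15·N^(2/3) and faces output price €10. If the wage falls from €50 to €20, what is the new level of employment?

From P·MP_N = w with MP_N = 10·N^(-1/3), the labor demand is N(w) = (100/w)^(3).
At w = 50: N = 8. At w = 20: N = 125.

N* = 125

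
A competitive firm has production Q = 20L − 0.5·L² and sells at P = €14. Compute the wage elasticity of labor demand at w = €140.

From P·MP_L = w with MP_L = 20 − L, labor demand is L(w) = 20 − w/14.
dL/dw = −1/(14) = -1/14.
At w = 140, L = 10, so ε = (dL/dw)·(w/L) = (-1/14)·(140/10) = -1.

ε = -1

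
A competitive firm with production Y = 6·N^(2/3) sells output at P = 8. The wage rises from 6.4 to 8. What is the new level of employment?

N* = 64

From P·MP_N = w with MP_N = 4·N^(-1/3), the labor demand is N(w) = (32/w)^(3).
At w = 6.4: N = 125. At w = 8: N = 64.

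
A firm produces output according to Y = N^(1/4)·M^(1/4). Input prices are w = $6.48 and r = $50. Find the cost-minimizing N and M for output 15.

N* = 625, M* = 81

Cost minimization requires the marginal rate of technical substitution to equal the input-price ratio: MP_N/MP_M = w/r.
Here MP_N/MP_M = (1/4)·(M/N)/(1/4) = (M/N). Setting this equal to 6.48/50 = 0.1296 gives M = 0.1296N.
Substituting into Y = 15: N^(1/4)·(0.1296N)^(1/4) = 15.
Solving, N = 625 and M = 81.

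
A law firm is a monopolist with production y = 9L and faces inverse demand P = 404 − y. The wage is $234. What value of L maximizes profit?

L* = 21

Marginal revenue from the inverse demand is MR = 404 − 2y.
The marginal product is MP_L = 9.
A monopolist hires until marginal revenue product equals the wage: MR·MP_L = w.
(404 − 18L)·9 = 234, so L = 21.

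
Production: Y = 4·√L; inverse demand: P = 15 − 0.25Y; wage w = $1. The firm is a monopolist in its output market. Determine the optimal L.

Marginal revenue from the inverse demand is MR = 15 − 0.5Y.
The marginal product is MP_L = 2·L^(-1/2).
A monopolist hires until marginal revenue product equals the wage: MR·MP_L = w.
At L, Y = 4·√L. Substituting and solving: (15 − 2·√L)·2·L^(-1/2) = 1 gives L = 36.

L* = 36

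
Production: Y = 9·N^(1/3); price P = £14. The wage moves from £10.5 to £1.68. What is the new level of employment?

N* = 125

From P·MP_N = w with MP_N = 3·N^(-2/3), the labor demand is N(w) = (42/w)^(3/2).
At w = 10.5: N = 8. At w = 1.68: N = 125.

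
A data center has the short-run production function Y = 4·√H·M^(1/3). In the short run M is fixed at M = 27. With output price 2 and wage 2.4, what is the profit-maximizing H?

H* = 25

With M = 27, MP_H = (1/2)·4·H^(-1/2)·27^(1/3) = 6·H^(-1/2).
Profit maximization for a price taker requires P·MP_H = w: 2·6·H^(-1/2) = 2.4.
So H^(-1/2) = 0.2, which gives H = 25.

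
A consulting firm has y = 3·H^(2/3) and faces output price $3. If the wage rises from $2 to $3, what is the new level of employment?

H* = 8

From P·MP_H = w with MP_H = 2·H^(-1/3), the labor demand is H(w) = (6/w)^(3).
At w = 2: H = 27. At w = 3: H = 8.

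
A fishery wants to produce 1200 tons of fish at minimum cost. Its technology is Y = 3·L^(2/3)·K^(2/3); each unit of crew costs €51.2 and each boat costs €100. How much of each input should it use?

Cost minimization requires the marginal rate of technical substitution to equal the input-price ratio: MP_L/MP_K = w/r.
Here MP_L/MP_K = (2/3)·(K/L)/(2/3) = (K/L). Setting this equal to 51.2/100 = 0.512 gives K = 0.512L.
Substituting into Y = 1200: 3·L^(2/3)·(0.512L)^(2/3) = 1200.
Solving, L = 125 and K = 64.

L* = 125, K* = 64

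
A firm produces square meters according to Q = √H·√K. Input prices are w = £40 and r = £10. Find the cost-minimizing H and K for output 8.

H* = 4, K* = 16

Cost minimization requires the marginal rate of technical substitution to equal the input-price ratio: MP_H/MP_K = w/r.
Here MP_H/MP_K = (1/2)·(K/H)/(1/2) = (K/H). Setting this equal to 40/10 = 4 gives K = 4H.
Substituting into Q = 8: H^(1/2)·(4H)^(1/2) = 8.
Solving, H = 4 and K = 16.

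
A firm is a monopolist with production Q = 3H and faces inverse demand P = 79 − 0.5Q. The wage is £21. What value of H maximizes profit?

Marginal revenue from the inverse demand is MR = 79 − Q.
The marginal product is MP_H = 3.
A monopolist hires until marginal revenue product equals the wage: MR·MP_H = w.
(79 − 3H)·3 = 21, so H = 24.

H* = 24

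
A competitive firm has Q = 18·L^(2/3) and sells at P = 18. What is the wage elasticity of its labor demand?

ε = -3

MP_L = (2/3)·18·L^(-1/3), so P·MP_L = w gives 216·L^(-1/3) = w.
Solving, L(w) = (216/w)^(3). This is a constant-elasticity form: L ∝ w^(−3), so ε = −3.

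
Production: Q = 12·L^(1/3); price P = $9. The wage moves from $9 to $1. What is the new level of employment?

From P·MP_L = w with MP_L = 4·L^(-2/3), the labor demand is L(w) = (36/w)^(3/2).
At w = 9: L = 8. At w = 1: L = 216.

L* = 216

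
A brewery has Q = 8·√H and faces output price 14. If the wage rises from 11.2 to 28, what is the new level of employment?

From P·MP_H = w with MP_H = 4·H^(-1/2), the labor demand is H(w) = (56/w)^(2).
At w = 11.2: H = 25. At w = 28: H = 4.

H* = 4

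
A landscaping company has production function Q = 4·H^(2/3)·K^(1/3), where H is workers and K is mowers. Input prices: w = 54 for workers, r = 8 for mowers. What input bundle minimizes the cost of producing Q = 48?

Cost minimization requires the marginal rate of technical substitution to equal the input-price ratio: MP_H/MP_K = w/r.
Here MP_H/MP_K = (2/3)·(K/H)/(1/3) = 2·(K/H). Setting this equal to 54/8 = 6.75 gives K = 3.375H.
Substituting into Q = 48: 4·H^(2/3)·(3.375H)^(1/3) = 48.
Solving, H = 8 and K = 27.

H* = 8, K* = 27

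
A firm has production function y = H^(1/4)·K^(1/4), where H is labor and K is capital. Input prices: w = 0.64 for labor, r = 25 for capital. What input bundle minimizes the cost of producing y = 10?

Cost minimization requires the marginal rate of technical substitution to equal the input-price ratio: MP_H/MP_K = w/r.
Here MP_H/MP_K = (1/4)·(K/H)/(1/4) = (K/H). Setting this equal to 0.64/25 = 0.0256 gives K = 0.0256H.
Substituting into y = 10: H^(1/4)·(0.0256H)^(1/4) = 10.
Solving, H = 625 and K = 16.

H* = 625, K* = 16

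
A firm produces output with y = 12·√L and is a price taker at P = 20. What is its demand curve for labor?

L(w) = 14400/w²

MP_L = (1/2)·12·L^(-1/2) = 6·L^(-1/2).
Setting P·MP_L = w: 120·L^(-1/2) = w.
Solving for L: L^(-1/2) = w/120, so L = (120/w)^(2).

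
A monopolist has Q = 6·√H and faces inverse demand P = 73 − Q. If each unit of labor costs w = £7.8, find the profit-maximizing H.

Marginal revenue from the inverse demand is MR = 73 − 2Q.
The marginal product is MP_H = 3·H^(-1/2).
A monopolist hires until marginal revenue product equals the wage: MR·MP_H = w.
At H, Q = 6·√H. Substituting and solving: (73 − 12·√H)·3·H^(-1/2) = 7.8 gives H = 25.

H* = 25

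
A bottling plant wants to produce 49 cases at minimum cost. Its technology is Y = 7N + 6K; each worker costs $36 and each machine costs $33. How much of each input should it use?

N* = 7, K* = 0

The inputs are perfect substitutes, so the firm uses whichever has the lower cost per unit of output.
Cost per unit of output via N is w/7 = 36/7; via K it is r/6 = 5.5. N is cheaper.
Producing Y = 49 with N alone: N = 7, K = 0.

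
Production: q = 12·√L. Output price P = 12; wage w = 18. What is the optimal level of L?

MP_L = (1/2)·12·L^(-1/2) = 6·L^(-1/2).
Profit maximization for a price taker requires P·MP_L = w: 12·6·L^(-1/2) = 18.
So L^(-1/2) = 0.25, which gives L = 16.

L* = 16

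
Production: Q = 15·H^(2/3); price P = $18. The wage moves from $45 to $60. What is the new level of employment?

From P·MP_H = w with MP_H = 10·H^(-1/3), the labor demand is H(w) = (180/w)^(3).
At w = 45: H = 64. At w = 60: H = 27.

H* = 27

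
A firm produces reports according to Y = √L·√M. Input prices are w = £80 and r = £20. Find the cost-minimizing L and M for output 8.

L* = 4, M* = 16

Cost minimization requires the marginal rate of technical substitution to equal the input-price ratio: MP_L/MP_M = w/r.
Here MP_L/MP_M = (1/2)·(M/L)/(1/2) = (M/L). Setting this equal to 80/20 = 4 gives M = 4L.
Substituting into Y = 8: L^(1/2)·(4L)^(1/2) = 8.
Solving, L = 4 and M = 16.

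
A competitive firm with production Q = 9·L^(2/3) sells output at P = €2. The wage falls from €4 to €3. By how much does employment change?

From P·MP_L = w with MP_L = 6·L^(-1/3), the labor demand is L(w) = (12/w)^(3).
At w = 4: L = 27. At w = 3: L = 64.
ΔL = 64 − 27 = 37.

ΔL = 37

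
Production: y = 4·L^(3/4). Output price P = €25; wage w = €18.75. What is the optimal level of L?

L* = 256

MP_L = (3/4)·4·L^(-1/4) = 3·L^(-1/4).
Profit maximization for a price taker requires P·MP_L = w: 25·3·L^(-1/4) = 18.75.
So L^(-1/4) = 0.25, which gives L = 256.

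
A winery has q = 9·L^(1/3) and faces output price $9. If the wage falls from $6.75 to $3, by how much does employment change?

ΔL = 19

From P·MP_L = w with MP_L = 3·L^(-2/3), the labor demand is L(w) = (27/w)^(3/2).
At w = 6.75: L = 8. At w = 3: L = 27.
ΔL = 27 − 8 = 19.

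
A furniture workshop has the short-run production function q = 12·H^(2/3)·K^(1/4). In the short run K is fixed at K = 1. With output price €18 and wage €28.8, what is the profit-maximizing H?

With K = 1, MP_H = (2/3)·12·H^(-1/3)·1^(1/4) = 8·H^(-1/3).
Profit maximization for a price taker requires P·MP_H = w: 18·8·H^(-1/3) = 28.8.
So H^(-1/3) = 0.2, which gives H = 125.

H* = 125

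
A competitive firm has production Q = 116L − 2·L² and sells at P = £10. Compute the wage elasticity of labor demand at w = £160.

From P·MP_L = w with MP_L = 116 − 4L, labor demand is L(w) = (116 − w/10)/4.
dL/dw = −1/(40) = -0.025.
At w = 160, L = 25, so ε = (dL/dw)·(w/L) = (-0.025)·(160/25) = -0.16.

ε = -0.16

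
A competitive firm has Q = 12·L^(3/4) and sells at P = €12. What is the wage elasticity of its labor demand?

MP_L = (3/4)·12·L^(-1/4), so P·MP_L = w gives 108·L^(-1/4) = w.
Solving, L(w) = (108/w)^(4). This is a constant-elasticity form: L ∝ w^(−4), so ε = −4.

ε = -4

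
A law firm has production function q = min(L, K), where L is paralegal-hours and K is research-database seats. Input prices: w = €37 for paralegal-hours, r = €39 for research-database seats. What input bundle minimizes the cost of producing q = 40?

L* = 40, K* = 40

With a fixed-proportions technology, the cost-minimizing bundle uses no slack in either input: L = K = q.
So L = 40 and K = 40.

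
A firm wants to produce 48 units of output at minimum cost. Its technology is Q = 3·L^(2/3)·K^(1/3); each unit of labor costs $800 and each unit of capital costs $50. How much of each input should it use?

L* = 8, K* = 64

Cost minimization requires the marginal rate of technical substitution to equal the input-price ratio: MP_L/MP_K = w/r.
Here MP_L/MP_K = (2/3)·(K/L)/(1/3) = 2·(K/L). Setting this equal to 800/50 = 16 gives K = 8L.
Substituting into Q = 48: 3·L^(2/3)·(8L)^(1/3) = 48.
Solving, L = 8 and K = 64.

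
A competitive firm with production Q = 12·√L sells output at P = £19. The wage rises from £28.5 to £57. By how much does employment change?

From P·MP_L = w with MP_L = 6·L^(-1/2), the labor demand is L(w) = (114/w)^(2).
At w = 28.5: L = 16. At w = 57: L = 4.
ΔL = 4 − 16 = -12.

ΔL = -12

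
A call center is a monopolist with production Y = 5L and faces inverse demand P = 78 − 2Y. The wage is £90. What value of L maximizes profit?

L* = 3

Marginal revenue from the inverse demand is MR = 78 − 4Y.
The marginal product is MP_L = 5.
A monopolist hires until marginal revenue product equals the wage: MR·MP_L = w.
(78 − 20L)·5 = 90, so L = 3.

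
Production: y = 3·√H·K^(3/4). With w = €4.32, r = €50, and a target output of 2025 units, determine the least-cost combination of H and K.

Cost minimization requires the marginal rate of technical substitution to equal the input-price ratio: MP_H/MP_K = w/r.
Here MP_H/MP_K = (1/2)·(K/H)/(3/4) = (2/3)·(K/H). Setting this equal to 4.32/50 = 0.0864 gives K = 0.1296H.
Substituting into y = 2025: 3·H^(1/2)·(0.1296H)^(3/4) = 2025.
Solving, H = 625 and K = 81.

H* = 625, K* = 81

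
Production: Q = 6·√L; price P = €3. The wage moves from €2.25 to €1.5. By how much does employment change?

ΔL = 20

From P·MP_L = w with MP_L = 3·L^(-1/2), the labor demand is L(w) = (9/w)^(2).
At w = 2.25: L = 16. At w = 1.5: L = 36.
ΔL = 36 − 16 = 20.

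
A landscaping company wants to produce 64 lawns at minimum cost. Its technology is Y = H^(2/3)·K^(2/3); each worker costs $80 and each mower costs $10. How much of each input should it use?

H* = 8, K* = 64

Cost minimization requires the marginal rate of technical substitution to equal the input-price ratio: MP_H/MP_K = w/r.
Here MP_H/MP_K = (2/3)·(K/H)/(2/3) = (K/H). Setting this equal to 80/10 = 8 gives K = 8H.
Substituting into Y = 64: H^(2/3)·(8H)^(2/3) = 64.
Solving, H = 8 and K = 64.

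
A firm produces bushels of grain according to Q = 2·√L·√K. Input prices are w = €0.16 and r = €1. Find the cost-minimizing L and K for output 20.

Cost minimization requires the marginal rate of technical substitution to equal the input-price ratio: MP_L/MP_K = w/r.
Here MP_L/MP_K = (1/2)·(K/L)/(1/2) = (K/L). Setting this equal to 0.16/1 = 0.16 gives K = 0.16L.
Substituting into Q = 20: 2·L^(1/2)·(0.16L)^(1/2) = 20.
Solving, L = 25 and K = 4.

L* = 25, K* = 4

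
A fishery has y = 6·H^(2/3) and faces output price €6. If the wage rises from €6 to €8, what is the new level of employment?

H* = 27

From P·MP_H = w with MP_H = 4·H^(-1/3), the labor demand is H(w) = (24/w)^(3).
At w = 6: H = 64. At w = 8: H = 27.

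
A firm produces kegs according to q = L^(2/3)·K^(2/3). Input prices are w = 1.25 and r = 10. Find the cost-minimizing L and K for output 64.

Cost minimization requires the marginal rate of technical substitution to equal the input-price ratio: MP_L/MP_K = w/r.
Here MP_L/MP_K = (2/3)·(K/L)/(2/3) = (K/L). Setting this equal to 1.25/10 = 0.125 gives K = 0.125L.
Substituting into q = 64: L^(2/3)·(0.125L)^(2/3) = 64.
Solving, L = 64 and K = 8.

L* = 64, K* = 8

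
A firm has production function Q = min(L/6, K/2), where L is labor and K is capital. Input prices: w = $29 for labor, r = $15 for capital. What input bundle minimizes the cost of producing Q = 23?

L* = 138, K* = 46

With a fixed-proportions technology, the cost-minimizing bundle uses no slack in either input: L/6 = K/2 = Q.
So L = 6·23 = 138 and K = 2·23 = 46.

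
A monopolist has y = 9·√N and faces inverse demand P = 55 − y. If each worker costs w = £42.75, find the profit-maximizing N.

Marginal revenue from the inverse demand is MR = 55 − 2y.
The marginal product is MP_N = 4.5·N^(-1/2).
A monopolist hires until marginal revenue product equals the wage: MR·MP_N = w.
At N, y = 9·√N. Substituting and solving: (55 − 18·√N)·4.5·N^(-1/2) = 42.75 gives N = 4.

N* = 4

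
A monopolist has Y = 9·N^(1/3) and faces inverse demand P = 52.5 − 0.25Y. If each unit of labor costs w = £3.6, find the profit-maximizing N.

Marginal revenue from the inverse demand is MR = 52.5 − 0.5Y.
The marginal product is MP_N = 3·N^(-2/3).
A monopolist hires until marginal revenue product equals the wage: MR·MP_N = w.
At N, Y = 9·N^(1/3). Substituting and solving: (52.5 − 4.5·N^(1/3))·3·N^(-2/3) = 3.6 gives N = 125.

N* = 125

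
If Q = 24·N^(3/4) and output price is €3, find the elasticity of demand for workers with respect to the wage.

MP_N = (3/4)·24·N^(-1/4), so P·MP_N = w gives 54·N^(-1/4) = w.
Solving, N(w) = (54/w)^(4). This is a constant-elasticity form: N ∝ w^(−4), so ε = −4.

ε = -4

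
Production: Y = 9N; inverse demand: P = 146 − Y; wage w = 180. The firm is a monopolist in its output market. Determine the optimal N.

Marginal revenue from the inverse demand is MR = 146 − 2Y.
The marginal product is MP_N = 9.
A monopolist hires until marginal revenue product equals the wage: MR·MP_N = w.
(146 − 18N)·9 = 180, so N = 7.

N* = 7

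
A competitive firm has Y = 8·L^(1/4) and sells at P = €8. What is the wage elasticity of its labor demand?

ε = -4/3

MP_L = (1/4)·8·L^(-3/4), so P·MP_L = w gives 16·L^(-3/4) = w.
Solving, L(w) = (16/w)^(4/3). This is a constant-elasticity form: L ∝ w^(−4/3), so ε = −4/3.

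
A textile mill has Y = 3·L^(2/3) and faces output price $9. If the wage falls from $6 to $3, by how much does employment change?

ΔL = 189

From P·MP_L = w with MP_L = 2·L^(-1/3), the labor demand is L(w) = (18/w)^(3).
At w = 6: L = 27. At w = 3: L = 216.
ΔL = 216 − 27 = 189.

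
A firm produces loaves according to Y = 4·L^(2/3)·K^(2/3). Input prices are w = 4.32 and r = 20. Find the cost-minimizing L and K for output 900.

L* = 125, K* = 27

Cost minimization requires the marginal rate of technical substitution to equal the input-price ratio: MP_L/MP_K = w/r.
Here MP_L/MP_K = (2/3)·(K/L)/(2/3) = (K/L). Setting this equal to 4.32/20 = 0.216 gives K = 0.216L.
Substituting into Y = 900: 4·L^(2/3)·(0.216L)^(2/3) = 900.
Solving, L = 125 and K = 27.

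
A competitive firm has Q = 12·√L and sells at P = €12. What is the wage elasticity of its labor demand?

MP_L = (1/2)·12·L^(-1/2), so P·MP_L = w gives 72·L^(-1/2) = w.
Solving, L(w) = (72/w)^(2). This is a constant-elasticity form: L ∝ w^(−2), so ε = −2.

ε = -2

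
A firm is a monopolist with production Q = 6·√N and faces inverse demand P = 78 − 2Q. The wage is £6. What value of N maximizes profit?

Marginal revenue from the inverse demand is MR = 78 − 4Q.
The marginal product is MP_N = 3·N^(-1/2).
A monopolist hires until marginal revenue product equals the wage: MR·MP_N = w.
At N, Q = 6·√N. Substituting and solving: (78 − 24·√N)·3·N^(-1/2) = 6 gives N = 9.

N* = 9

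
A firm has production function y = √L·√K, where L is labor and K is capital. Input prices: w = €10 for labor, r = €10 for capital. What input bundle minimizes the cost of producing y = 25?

Cost minimization requires the marginal rate of technical substitution to equal the input-price ratio: MP_L/MP_K = w/r.
Here MP_L/MP_K = (1/2)·(K/L)/(1/2) = (K/L). Setting this equal to 10/10 = 1 gives K = L.
Substituting into y = 25: L^(1/2)·(L)^(1/2) = 25.
Solving, L = 25 and K = 25.

L* = 25, K* = 25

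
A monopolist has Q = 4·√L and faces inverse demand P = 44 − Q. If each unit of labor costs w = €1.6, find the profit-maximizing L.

L* = 25

Marginal revenue from the inverse demand is MR = 44 − 2Q.
The marginal product is MP_L = 2·L^(-1/2).
A monopolist hires until marginal revenue product equals the wage: MR·MP_L = w.
At L, Q = 4·√L. Substituting and solving: (44 − 8·√L)·2·L^(-1/2) = 1.6 gives L = 25.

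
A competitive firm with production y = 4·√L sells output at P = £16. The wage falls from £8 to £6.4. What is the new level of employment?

From P·MP_L = w with MP_L = 2·L^(-1/2), the labor demand is L(w) = (32/w)^(2).
At w = 8: L = 16. At w = 6.4: L = 25.

L* = 25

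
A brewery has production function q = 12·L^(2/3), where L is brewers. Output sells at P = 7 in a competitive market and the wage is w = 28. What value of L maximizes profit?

L* = 8

MP_L = (2/3)·12·L^(-1/3) = 8·L^(-1/3).
Profit maximization for a price taker requires P·MP_L = w: 7·8·L^(-1/3) = 28.
So L^(-1/3) = 0.5, which gives L = 8.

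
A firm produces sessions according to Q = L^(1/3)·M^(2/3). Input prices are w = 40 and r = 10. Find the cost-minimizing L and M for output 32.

Cost minimization requires the marginal rate of technical substitution to equal the input-price ratio: MP_L/MP_M = w/r.
Here MP_L/MP_M = (1/3)·(M/L)/(2/3) = 0.5·(M/L). Setting this equal to 40/10 = 4 gives M = 8L.
Substituting into Q = 32: L^(1/3)·(8L)^(2/3) = 32.
Solving, L = 8 and M = 64.

L* = 8, M* = 64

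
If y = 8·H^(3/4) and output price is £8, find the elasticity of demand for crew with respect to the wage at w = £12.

ε = -4

MP_H = (3/4)·8·H^(-1/4), so P·MP_H = w gives 48·H^(-1/4) = w.
Solving, H(w) = (48/w)^(4). This is a constant-elasticity form: H ∝ w^(−4), so ε = −4.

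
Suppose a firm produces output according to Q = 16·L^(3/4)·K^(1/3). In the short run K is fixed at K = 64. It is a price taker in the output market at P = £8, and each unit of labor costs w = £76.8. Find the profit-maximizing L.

L* = 625

With K = 64, MP_L = (3/4)·16·L^(-1/4)·64^(1/3) = 48·L^(-1/4).
Profit maximization for a price taker requires P·MP_L = w: 8·48·L^(-1/4) = 76.8.
So L^(-1/4) = 0.2, which gives L = 625.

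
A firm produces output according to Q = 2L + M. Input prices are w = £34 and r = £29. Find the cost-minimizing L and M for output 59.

The inputs are perfect substitutes, so the firm uses whichever has the lower cost per unit of output.
Cost per unit of output via L is 17; via M it is 29. L is cheaper.
Producing Q = 59 with L alone: L = 29.5, M = 0.

L* = 29.5, M* = 0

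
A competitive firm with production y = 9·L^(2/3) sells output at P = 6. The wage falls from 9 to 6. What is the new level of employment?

From P·MP_L = w with MP_L = 6·L^(-1/3), the labor demand is L(w) = (36/w)^(3).
At w = 9: L = 64. At w = 6: L = 216.

L* = 216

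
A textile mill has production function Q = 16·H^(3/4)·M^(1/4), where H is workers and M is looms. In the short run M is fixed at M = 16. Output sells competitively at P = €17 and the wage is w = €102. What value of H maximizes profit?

H* = 256

With M = 16, MP_H = (3/4)·16·H^(-1/4)·16^(1/4) = 24·H^(-1/4).
Profit maximization for a price taker requires P·MP_H = w: 17·24·H^(-1/4) = 102.
So H^(-1/4) = 0.25, which gives H = 256.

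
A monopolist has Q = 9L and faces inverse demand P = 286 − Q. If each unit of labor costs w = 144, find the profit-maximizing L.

L* = 15

Marginal revenue from the inverse demand is MR = 286 − 2Q.
The marginal product is MP_L = 9.
A monopolist hires until marginal revenue product equals the wage: MR·MP_L = w.
(286 − 18L)·9 = 144, so L = 15.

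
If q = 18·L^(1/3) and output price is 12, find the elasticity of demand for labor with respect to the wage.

MP_L = (1/3)·18·L^(-2/3), so P·MP_L = w gives 72·L^(-2/3) = w.
Solving, L(w) = (72/w)^(3/2). This is a constant-elasticity form: L ∝ w^(−3/2), so ε = −3/2.

ε = -1.5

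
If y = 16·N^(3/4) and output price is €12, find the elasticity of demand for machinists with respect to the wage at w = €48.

ε = -4

MP_N = (3/4)·16·N^(-1/4), so P·MP_N = w gives 144·N^(-1/4) = w.
Solving, N(w) = (144/w)^(4). This is a constant-elasticity form: N ∝ w^(−4), so ε = −4.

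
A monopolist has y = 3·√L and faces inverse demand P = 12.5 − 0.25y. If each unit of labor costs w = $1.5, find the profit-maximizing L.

Marginal revenue from the inverse demand is MR = 12.5 − 0.5y.
The marginal product is MP_L = 1.5·L^(-1/2).
A monopolist hires until marginal revenue product equals the wage: MR·MP_L = w.
At L, y = 3·√L. Substituting and solving: (12.5 − 1.5·√L)·1.5·L^(-1/2) = 1.5 gives L = 25.

L* = 25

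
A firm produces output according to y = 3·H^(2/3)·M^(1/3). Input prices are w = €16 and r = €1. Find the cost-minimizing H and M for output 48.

H* = 8, M* = 64

Cost minimization requires the marginal rate of technical substitution to equal the input-price ratio: MP_H/MP_M = w/r.
Here MP_H/MP_M = (2/3)·(M/H)/(1/3) = 2·(M/H). Setting this equal to 16/1 = 16 gives M = 8H.
Substituting into y = 48: 3·H^(2/3)·(8H)^(1/3) = 48.
Solving, H = 8 and M = 64.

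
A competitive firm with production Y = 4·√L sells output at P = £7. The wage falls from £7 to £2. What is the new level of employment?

L* = 49

From P·MP_L = w with MP_L = 2·L^(-1/2), the labor demand is L(w) = (14/w)^(2).
At w = 7: L = 4. At w = 2: L = 49.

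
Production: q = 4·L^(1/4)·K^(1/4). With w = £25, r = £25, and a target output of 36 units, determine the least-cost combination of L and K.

Cost minimization requires the marginal rate of technical substitution to equal the input-price ratio: MP_L/MP_K = w/r.
Here MP_L/MP_K = (1/4)·(K/L)/(1/4) = (K/L). Setting this equal to 25/25 = 1 gives K = L.
Substituting into q = 36: 4·L^(1/4)·(L)^(1/4) = 36.
Solving, L = 81 and K = 81.

L* = 81, K* = 81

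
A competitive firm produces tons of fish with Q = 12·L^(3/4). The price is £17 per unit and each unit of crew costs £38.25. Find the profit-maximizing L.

MP_L = (3/4)·12·L^(-1/4) = 9·L^(-1/4).
Profit maximization for a price taker requires P·MP_L = w: 17·9·L^(-1/4) = 38.25.
So L^(-1/4) = 0.25, which gives L = 256.

L* = 256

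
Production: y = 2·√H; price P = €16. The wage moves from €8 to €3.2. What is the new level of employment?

From P·MP_H = w with MP_H = H^(-1/2), the labor demand is H(w) = (16/w)^(2).
At w = 8: H = 4. At w = 3.2: H = 25.

H* = 25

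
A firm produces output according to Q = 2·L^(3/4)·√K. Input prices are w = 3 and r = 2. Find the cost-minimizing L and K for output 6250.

L* = 625, K* = 625

Cost minimization requires the marginal rate of technical substitution to equal the input-price ratio: MP_L/MP_K = w/r.
Here MP_L/MP_K = (3/4)·(K/L)/(1/2) = 1.5·(K/L). Setting this equal to 3/2 = 1.5 gives K = L.
Substituting into Q = 6250: 2·L^(3/4)·(L)^(1/2) = 6250.
Solving, L = 625 and K = 625.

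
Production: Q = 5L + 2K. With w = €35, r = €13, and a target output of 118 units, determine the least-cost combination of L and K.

The inputs are perfect substitutes, so the firm uses whichever has the lower cost per unit of output.
Cost per unit of output via L is w/5 = 7; via K it is r/2 = 6.5. K is cheaper.
Producing Q = 118 with K alone: L = 0, K = 59.

L* = 0, K* = 59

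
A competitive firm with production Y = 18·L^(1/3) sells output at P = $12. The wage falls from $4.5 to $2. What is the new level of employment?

L* = 216

From P·MP_L = w with MP_L = 6·L^(-2/3), the labor demand is L(w) = (72/w)^(3/2).
At w = 4.5: L = 64. At w = 2: L = 216.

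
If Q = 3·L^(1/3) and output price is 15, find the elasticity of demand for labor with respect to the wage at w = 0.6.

ε = -1.5

MP_L = (1/3)·3·L^(-2/3), so P·MP_L = w gives 15·L^(-2/3) = w.
Solving, L(w) = (15/w)^(3/2). This is a constant-elasticity form: L ∝ w^(−3/2), so ε = −3/2.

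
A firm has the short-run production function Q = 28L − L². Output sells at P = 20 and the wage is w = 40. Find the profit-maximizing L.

L* = 13

The marginal product of L is MP_L = 28 − 2L.
A price-taking firm hires until the value of the marginal product equals the wage: P·MP_L = w, so 20·(28 − 2L) = 40.
Then 28 − 2L = 2, giving L = 13.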